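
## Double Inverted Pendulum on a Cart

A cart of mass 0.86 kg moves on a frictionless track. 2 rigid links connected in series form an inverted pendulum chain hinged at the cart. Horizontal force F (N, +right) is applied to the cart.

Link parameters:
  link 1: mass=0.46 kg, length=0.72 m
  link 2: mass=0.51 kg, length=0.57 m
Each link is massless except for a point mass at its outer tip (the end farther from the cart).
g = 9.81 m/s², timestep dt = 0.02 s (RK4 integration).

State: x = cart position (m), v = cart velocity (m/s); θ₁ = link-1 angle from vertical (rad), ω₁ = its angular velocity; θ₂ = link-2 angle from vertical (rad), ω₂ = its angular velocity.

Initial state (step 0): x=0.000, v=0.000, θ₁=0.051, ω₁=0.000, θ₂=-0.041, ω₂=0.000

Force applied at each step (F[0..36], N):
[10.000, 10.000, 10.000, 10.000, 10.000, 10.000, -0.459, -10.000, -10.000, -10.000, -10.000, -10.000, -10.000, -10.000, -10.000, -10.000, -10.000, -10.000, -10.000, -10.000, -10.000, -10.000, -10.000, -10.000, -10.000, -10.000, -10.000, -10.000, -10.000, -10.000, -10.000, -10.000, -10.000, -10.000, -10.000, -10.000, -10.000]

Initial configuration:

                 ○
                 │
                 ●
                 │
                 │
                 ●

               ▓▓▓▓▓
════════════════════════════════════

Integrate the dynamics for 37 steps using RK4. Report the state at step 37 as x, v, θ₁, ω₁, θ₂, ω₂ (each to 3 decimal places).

Answer: x=-0.775, v=-4.528, θ₁=0.325, ω₁=4.434, θ₂=0.913, ω₂=3.053

Derivation:
apply F[0]=+10.000 → step 1: x=0.002, v=0.221, θ₁=0.048, ω₁=-0.264, θ₂=-0.042, ω₂=-0.069
apply F[1]=+10.000 → step 2: x=0.009, v=0.443, θ₁=0.040, ω₁=-0.534, θ₂=-0.044, ω₂=-0.134
apply F[2]=+10.000 → step 3: x=0.020, v=0.668, θ₁=0.027, ω₁=-0.813, θ₂=-0.047, ω₂=-0.192
apply F[3]=+10.000 → step 4: x=0.036, v=0.897, θ₁=0.008, ω₁=-1.106, θ₂=-0.051, ω₂=-0.238
apply F[4]=+10.000 → step 5: x=0.056, v=1.130, θ₁=-0.017, ω₁=-1.419, θ₂=-0.056, ω₂=-0.269
apply F[5]=+10.000 → step 6: x=0.081, v=1.369, θ₁=-0.049, ω₁=-1.752, θ₂=-0.062, ω₂=-0.284
apply F[6]=-0.459 → step 7: x=0.108, v=1.369, θ₁=-0.084, ω₁=-1.771, θ₂=-0.068, ω₂=-0.283
apply F[7]=-10.000 → step 8: x=0.133, v=1.157, θ₁=-0.117, ω₁=-1.514, θ₂=-0.073, ω₂=-0.263
apply F[8]=-10.000 → step 9: x=0.155, v=0.953, θ₁=-0.145, ω₁=-1.285, θ₂=-0.078, ω₂=-0.223
apply F[9]=-10.000 → step 10: x=0.172, v=0.756, θ₁=-0.169, ω₁=-1.082, θ₂=-0.082, ω₂=-0.166
apply F[10]=-10.000 → step 11: x=0.185, v=0.566, θ₁=-0.188, ω₁=-0.901, θ₂=-0.085, ω₂=-0.091
apply F[11]=-10.000 → step 12: x=0.194, v=0.381, θ₁=-0.205, ω₁=-0.739, θ₂=-0.086, ω₂=-0.002
apply F[12]=-10.000 → step 13: x=0.200, v=0.200, θ₁=-0.218, ω₁=-0.593, θ₂=-0.085, ω₂=0.100
apply F[13]=-10.000 → step 14: x=0.202, v=0.023, θ₁=-0.229, ω₁=-0.461, θ₂=-0.081, ω₂=0.215
apply F[14]=-10.000 → step 15: x=0.201, v=-0.152, θ₁=-0.237, ω₁=-0.340, θ₂=-0.076, ω₂=0.341
apply F[15]=-10.000 → step 16: x=0.196, v=-0.324, θ₁=-0.242, ω₁=-0.227, θ₂=-0.068, ω₂=0.478
apply F[16]=-10.000 → step 17: x=0.188, v=-0.497, θ₁=-0.246, ω₁=-0.122, θ₂=-0.057, ω₂=0.627
apply F[17]=-10.000 → step 18: x=0.176, v=-0.669, θ₁=-0.247, ω₁=-0.020, θ₂=-0.043, ω₂=0.786
apply F[18]=-10.000 → step 19: x=0.161, v=-0.841, θ₁=-0.247, ω₁=0.078, θ₂=-0.025, ω₂=0.955
apply F[19]=-10.000 → step 20: x=0.143, v=-1.015, θ₁=-0.244, ω₁=0.175, θ₂=-0.004, ω₂=1.136
apply F[20]=-10.000 → step 21: x=0.121, v=-1.191, θ₁=-0.240, ω₁=0.273, θ₂=0.020, ω₂=1.327
apply F[21]=-10.000 → step 22: x=0.095, v=-1.370, θ₁=-0.233, ω₁=0.375, θ₂=0.049, ω₂=1.528
apply F[22]=-10.000 → step 23: x=0.066, v=-1.552, θ₁=-0.225, ω₁=0.482, θ₂=0.081, ω₂=1.738
apply F[23]=-10.000 → step 24: x=0.033, v=-1.739, θ₁=-0.214, ω₁=0.598, θ₂=0.118, ω₂=1.956
apply F[24]=-10.000 → step 25: x=-0.004, v=-1.930, θ₁=-0.201, ω₁=0.726, θ₂=0.160, ω₂=2.179
apply F[25]=-10.000 → step 26: x=-0.044, v=-2.126, θ₁=-0.185, ω₁=0.870, θ₂=0.206, ω₂=2.405
apply F[26]=-10.000 → step 27: x=-0.089, v=-2.329, θ₁=-0.166, ω₁=1.034, θ₂=0.256, ω₂=2.630
apply F[27]=-10.000 → step 28: x=-0.137, v=-2.537, θ₁=-0.143, ω₁=1.223, θ₂=0.311, ω₂=2.848
apply F[28]=-10.000 → step 29: x=-0.190, v=-2.752, θ₁=-0.117, ω₁=1.440, θ₂=0.370, ω₂=3.053
apply F[29]=-10.000 → step 30: x=-0.248, v=-2.972, θ₁=-0.085, ω₁=1.689, θ₂=0.433, ω₂=3.238
apply F[30]=-10.000 → step 31: x=-0.309, v=-3.198, θ₁=-0.049, ω₁=1.976, θ₂=0.499, ω₂=3.392
apply F[31]=-10.000 → step 32: x=-0.376, v=-3.429, θ₁=-0.006, ω₁=2.301, θ₂=0.568, ω₂=3.506
apply F[32]=-10.000 → step 33: x=-0.446, v=-3.662, θ₁=0.044, ω₁=2.666, θ₂=0.639, ω₂=3.568
apply F[33]=-10.000 → step 34: x=-0.522, v=-3.894, θ₁=0.101, ω₁=3.068, θ₂=0.710, ω₂=3.565
apply F[34]=-10.000 → step 35: x=-0.602, v=-4.121, θ₁=0.167, ω₁=3.504, θ₂=0.781, ω₂=3.483
apply F[35]=-10.000 → step 36: x=-0.687, v=-4.335, θ₁=0.241, ω₁=3.963, θ₂=0.849, ω₂=3.314
apply F[36]=-10.000 → step 37: x=-0.775, v=-4.528, θ₁=0.325, ω₁=4.434, θ₂=0.913, ω₂=3.053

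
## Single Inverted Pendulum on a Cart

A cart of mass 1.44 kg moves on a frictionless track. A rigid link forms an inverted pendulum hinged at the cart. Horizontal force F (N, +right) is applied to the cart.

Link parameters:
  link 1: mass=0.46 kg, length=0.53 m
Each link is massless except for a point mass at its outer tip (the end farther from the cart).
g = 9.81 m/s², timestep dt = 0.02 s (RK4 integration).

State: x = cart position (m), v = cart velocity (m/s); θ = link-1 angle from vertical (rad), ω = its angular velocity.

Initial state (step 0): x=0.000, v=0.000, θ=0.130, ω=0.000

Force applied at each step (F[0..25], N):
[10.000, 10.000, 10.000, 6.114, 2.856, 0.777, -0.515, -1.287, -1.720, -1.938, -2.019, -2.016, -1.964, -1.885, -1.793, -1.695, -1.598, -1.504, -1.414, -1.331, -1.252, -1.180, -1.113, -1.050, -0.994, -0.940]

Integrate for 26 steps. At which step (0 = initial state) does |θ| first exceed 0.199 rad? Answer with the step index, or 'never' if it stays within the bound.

apply F[0]=+10.000 → step 1: x=0.001, v=0.130, θ=0.128, ω=-0.196
apply F[1]=+10.000 → step 2: x=0.005, v=0.261, θ=0.122, ω=-0.394
apply F[2]=+10.000 → step 3: x=0.012, v=0.392, θ=0.112, ω=-0.596
apply F[3]=+6.114 → step 4: x=0.020, v=0.470, θ=0.099, ω=-0.704
apply F[4]=+2.856 → step 5: x=0.030, v=0.504, θ=0.085, ω=-0.733
apply F[5]=+0.777 → step 6: x=0.040, v=0.510, θ=0.070, ω=-0.716
apply F[6]=-0.515 → step 7: x=0.050, v=0.499, θ=0.057, ω=-0.672
apply F[7]=-1.287 → step 8: x=0.060, v=0.478, θ=0.044, ω=-0.614
apply F[8]=-1.720 → step 9: x=0.069, v=0.452, θ=0.032, ω=-0.551
apply F[9]=-1.938 → step 10: x=0.078, v=0.423, θ=0.022, ω=-0.487
apply F[10]=-2.019 → step 11: x=0.086, v=0.394, θ=0.013, ω=-0.426
apply F[11]=-2.016 → step 12: x=0.094, v=0.366, θ=0.005, ω=-0.369
apply F[12]=-1.964 → step 13: x=0.101, v=0.338, θ=-0.002, ω=-0.317
apply F[13]=-1.885 → step 14: x=0.107, v=0.313, θ=-0.008, ω=-0.270
apply F[14]=-1.793 → step 15: x=0.113, v=0.288, θ=-0.013, ω=-0.228
apply F[15]=-1.695 → step 16: x=0.119, v=0.266, θ=-0.017, ω=-0.191
apply F[16]=-1.598 → step 17: x=0.124, v=0.245, θ=-0.021, ω=-0.158
apply F[17]=-1.504 → step 18: x=0.129, v=0.225, θ=-0.024, ω=-0.130
apply F[18]=-1.414 → step 19: x=0.133, v=0.207, θ=-0.026, ω=-0.105
apply F[19]=-1.331 → step 20: x=0.137, v=0.190, θ=-0.028, ω=-0.083
apply F[20]=-1.252 → step 21: x=0.141, v=0.175, θ=-0.029, ω=-0.064
apply F[21]=-1.180 → step 22: x=0.144, v=0.160, θ=-0.030, ω=-0.048
apply F[22]=-1.113 → step 23: x=0.147, v=0.147, θ=-0.031, ω=-0.034
apply F[23]=-1.050 → step 24: x=0.150, v=0.134, θ=-0.032, ω=-0.022
apply F[24]=-0.994 → step 25: x=0.153, v=0.122, θ=-0.032, ω=-0.011
apply F[25]=-0.940 → step 26: x=0.155, v=0.111, θ=-0.032, ω=-0.002
max |θ| = 0.130 ≤ 0.199 over all 27 states.

Answer: never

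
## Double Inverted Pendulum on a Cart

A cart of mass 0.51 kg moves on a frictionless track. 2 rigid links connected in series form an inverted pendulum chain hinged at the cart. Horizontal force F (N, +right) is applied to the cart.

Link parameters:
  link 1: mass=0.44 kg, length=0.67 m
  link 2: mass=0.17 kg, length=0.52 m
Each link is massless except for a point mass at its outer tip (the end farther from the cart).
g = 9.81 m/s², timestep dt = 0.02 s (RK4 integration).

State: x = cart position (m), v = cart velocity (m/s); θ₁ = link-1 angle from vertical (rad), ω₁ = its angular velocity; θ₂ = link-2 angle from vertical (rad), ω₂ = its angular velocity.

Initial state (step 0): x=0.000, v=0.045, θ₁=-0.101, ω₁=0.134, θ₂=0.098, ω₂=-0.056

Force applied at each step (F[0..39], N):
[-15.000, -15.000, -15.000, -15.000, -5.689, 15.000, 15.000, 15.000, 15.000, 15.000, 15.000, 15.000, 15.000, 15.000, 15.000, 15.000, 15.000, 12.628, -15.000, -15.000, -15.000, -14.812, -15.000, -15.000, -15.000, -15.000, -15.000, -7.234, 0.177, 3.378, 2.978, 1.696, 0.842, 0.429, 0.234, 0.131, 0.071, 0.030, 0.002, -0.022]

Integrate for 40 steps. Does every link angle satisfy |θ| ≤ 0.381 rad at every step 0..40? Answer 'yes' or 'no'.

Answer: yes

Derivation:
apply F[0]=-15.000 → step 1: x=-0.005, v=-0.515, θ₁=-0.091, ω₁=0.911, θ₂=0.098, ω₂=0.069
apply F[1]=-15.000 → step 2: x=-0.021, v=-1.083, θ₁=-0.064, ω₁=1.712, θ₂=0.101, ω₂=0.170
apply F[2]=-15.000 → step 3: x=-0.048, v=-1.663, θ₁=-0.022, ω₁=2.549, θ₂=0.105, ω₂=0.233
apply F[3]=-15.000 → step 4: x=-0.087, v=-2.251, θ₁=0.038, ω₁=3.425, θ₂=0.110, ω₂=0.253
apply F[4]=-5.689 → step 5: x=-0.134, v=-2.474, θ₁=0.110, ω₁=3.778, θ₂=0.115, ω₂=0.255
apply F[5]=+15.000 → step 6: x=-0.178, v=-1.908, θ₁=0.177, ω₁=2.986, θ₂=0.120, ω₂=0.244
apply F[6]=+15.000 → step 7: x=-0.211, v=-1.370, θ₁=0.230, ω₁=2.270, θ₂=0.124, ω₂=0.198
apply F[7]=+15.000 → step 8: x=-0.233, v=-0.860, θ₁=0.269, ω₁=1.624, θ₂=0.127, ω₂=0.110
apply F[8]=+15.000 → step 9: x=-0.246, v=-0.372, θ₁=0.295, ω₁=1.032, θ₂=0.128, ω₂=-0.013
apply F[9]=+15.000 → step 10: x=-0.248, v=0.103, θ₁=0.310, ω₁=0.475, θ₂=0.127, ω₂=-0.161
apply F[10]=+15.000 → step 11: x=-0.241, v=0.571, θ₁=0.314, ω₁=-0.066, θ₂=0.122, ω₂=-0.323
apply F[11]=+15.000 → step 12: x=-0.225, v=1.041, θ₁=0.308, ω₁=-0.608, θ₂=0.114, ω₂=-0.489
apply F[12]=+15.000 → step 13: x=-0.200, v=1.519, θ₁=0.290, ω₁=-1.169, θ₂=0.102, ω₂=-0.648
apply F[13]=+15.000 → step 14: x=-0.164, v=2.013, θ₁=0.260, ω₁=-1.770, θ₂=0.088, ω₂=-0.786
apply F[14]=+15.000 → step 15: x=-0.119, v=2.530, θ₁=0.219, ω₁=-2.427, θ₂=0.071, ω₂=-0.893
apply F[15]=+15.000 → step 16: x=-0.063, v=3.074, θ₁=0.163, ω₁=-3.155, θ₂=0.052, ω₂=-0.959
apply F[16]=+15.000 → step 17: x=0.004, v=3.647, θ₁=0.092, ω₁=-3.961, θ₂=0.033, ω₂=-0.982
apply F[17]=+12.628 → step 18: x=0.082, v=4.143, θ₁=0.005, ω₁=-4.686, θ₂=0.013, ω₂=-0.982
apply F[18]=-15.000 → step 19: x=0.159, v=3.555, θ₁=-0.080, ω₁=-3.820, θ₂=-0.006, ω₂=-0.983
apply F[19]=-15.000 → step 20: x=0.224, v=2.982, θ₁=-0.148, ω₁=-3.009, θ₂=-0.026, ω₂=-0.955
apply F[20]=-15.000 → step 21: x=0.278, v=2.434, θ₁=-0.200, ω₁=-2.269, θ₂=-0.044, ω₂=-0.883
apply F[21]=-14.812 → step 22: x=0.322, v=1.918, θ₁=-0.239, ω₁=-1.606, θ₂=-0.061, ω₂=-0.772
apply F[22]=-15.000 → step 23: x=0.355, v=1.416, θ₁=-0.265, ω₁=-0.983, θ₂=-0.075, ω₂=-0.631
apply F[23]=-15.000 → step 24: x=0.379, v=0.927, θ₁=-0.279, ω₁=-0.393, θ₂=-0.086, ω₂=-0.474
apply F[24]=-15.000 → step 25: x=0.392, v=0.444, θ₁=-0.281, ω₁=0.185, θ₂=-0.094, ω₂=-0.314
apply F[25]=-15.000 → step 26: x=0.396, v=-0.042, θ₁=-0.271, ω₁=0.771, θ₂=-0.099, ω₂=-0.163
apply F[26]=-15.000 → step 27: x=0.391, v=-0.537, θ₁=-0.250, ω₁=1.382, θ₂=-0.100, ω₂=-0.035
apply F[27]=-7.234 → step 28: x=0.378, v=-0.762, θ₁=-0.220, ω₁=1.624, θ₂=-0.100, ω₂=0.041
apply F[28]=+0.177 → step 29: x=0.363, v=-0.719, θ₁=-0.188, ω₁=1.493, θ₂=-0.099, ω₂=0.082
apply F[29]=+3.378 → step 30: x=0.350, v=-0.557, θ₁=-0.162, ω₁=1.198, θ₂=-0.097, ω₂=0.111
apply F[30]=+2.978 → step 31: x=0.340, v=-0.412, θ₁=-0.140, ω₁=0.936, θ₂=-0.095, ω₂=0.133
apply F[31]=+1.696 → step 32: x=0.333, v=-0.319, θ₁=-0.123, ω₁=0.755, θ₂=-0.092, ω₂=0.151
apply F[32]=+0.842 → step 33: x=0.327, v=-0.261, θ₁=-0.110, ω₁=0.632, θ₂=-0.089, ω₂=0.164
apply F[33]=+0.429 → step 34: x=0.322, v=-0.221, θ₁=-0.098, ω₁=0.541, θ₂=-0.085, ω₂=0.172
apply F[34]=+0.234 → step 35: x=0.318, v=-0.191, θ₁=-0.088, ω₁=0.468, θ₂=-0.082, ω₂=0.176
apply F[35]=+0.131 → step 36: x=0.315, v=-0.167, θ₁=-0.079, ω₁=0.408, θ₂=-0.078, ω₂=0.178
apply F[36]=+0.071 → step 37: x=0.312, v=-0.147, θ₁=-0.071, ω₁=0.356, θ₂=-0.075, ω₂=0.177
apply F[37]=+0.030 → step 38: x=0.309, v=-0.130, θ₁=-0.065, ω₁=0.312, θ₂=-0.071, ω₂=0.175
apply F[38]=+0.002 → step 39: x=0.306, v=-0.115, θ₁=-0.059, ω₁=0.273, θ₂=-0.068, ω₂=0.170
apply F[39]=-0.022 → step 40: x=0.304, v=-0.103, θ₁=-0.054, ω₁=0.240, θ₂=-0.064, ω₂=0.165
Max |angle| over trajectory = 0.314 rad; bound = 0.381 → within bound.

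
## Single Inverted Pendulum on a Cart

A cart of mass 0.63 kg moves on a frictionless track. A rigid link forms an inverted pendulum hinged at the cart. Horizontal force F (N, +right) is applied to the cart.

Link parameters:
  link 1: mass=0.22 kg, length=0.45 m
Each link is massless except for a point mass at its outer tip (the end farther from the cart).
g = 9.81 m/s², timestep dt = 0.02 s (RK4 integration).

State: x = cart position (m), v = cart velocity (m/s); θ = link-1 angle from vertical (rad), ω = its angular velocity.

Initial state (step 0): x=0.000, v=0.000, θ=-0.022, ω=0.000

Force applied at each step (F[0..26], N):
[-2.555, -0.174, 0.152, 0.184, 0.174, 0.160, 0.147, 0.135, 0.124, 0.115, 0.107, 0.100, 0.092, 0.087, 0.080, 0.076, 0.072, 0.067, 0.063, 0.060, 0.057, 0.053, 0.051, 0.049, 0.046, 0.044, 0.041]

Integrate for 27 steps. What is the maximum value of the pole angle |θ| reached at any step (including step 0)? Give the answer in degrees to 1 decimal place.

Answer: 1.3°

Derivation:
apply F[0]=-2.555 → step 1: x=-0.001, v=-0.080, θ=-0.020, ω=0.168
apply F[1]=-0.174 → step 2: x=-0.002, v=-0.084, θ=-0.017, ω=0.169
apply F[2]=+0.152 → step 3: x=-0.004, v=-0.078, θ=-0.014, ω=0.149
apply F[3]=+0.184 → step 4: x=-0.006, v=-0.071, θ=-0.011, ω=0.129
apply F[4]=+0.174 → step 5: x=-0.007, v=-0.065, θ=-0.009, ω=0.111
apply F[5]=+0.160 → step 6: x=-0.008, v=-0.060, θ=-0.007, ω=0.095
apply F[6]=+0.147 → step 7: x=-0.009, v=-0.054, θ=-0.005, ω=0.081
apply F[7]=+0.135 → step 8: x=-0.010, v=-0.050, θ=-0.003, ω=0.070
apply F[8]=+0.124 → step 9: x=-0.011, v=-0.046, θ=-0.002, ω=0.059
apply F[9]=+0.115 → step 10: x=-0.012, v=-0.042, θ=-0.001, ω=0.050
apply F[10]=+0.107 → step 11: x=-0.013, v=-0.039, θ=0.000, ω=0.042
apply F[11]=+0.100 → step 12: x=-0.014, v=-0.035, θ=0.001, ω=0.036
apply F[12]=+0.092 → step 13: x=-0.014, v=-0.033, θ=0.001, ω=0.030
apply F[13]=+0.087 → step 14: x=-0.015, v=-0.030, θ=0.002, ω=0.025
apply F[14]=+0.080 → step 15: x=-0.016, v=-0.028, θ=0.002, ω=0.020
apply F[15]=+0.076 → step 16: x=-0.016, v=-0.025, θ=0.003, ω=0.017
apply F[16]=+0.072 → step 17: x=-0.017, v=-0.023, θ=0.003, ω=0.013
apply F[17]=+0.067 → step 18: x=-0.017, v=-0.021, θ=0.003, ω=0.010
apply F[18]=+0.063 → step 19: x=-0.017, v=-0.020, θ=0.004, ω=0.008
apply F[19]=+0.060 → step 20: x=-0.018, v=-0.018, θ=0.004, ω=0.006
apply F[20]=+0.057 → step 21: x=-0.018, v=-0.016, θ=0.004, ω=0.004
apply F[21]=+0.053 → step 22: x=-0.019, v=-0.015, θ=0.004, ω=0.003
apply F[22]=+0.051 → step 23: x=-0.019, v=-0.014, θ=0.004, ω=0.001
apply F[23]=+0.049 → step 24: x=-0.019, v=-0.012, θ=0.004, ω=0.000
apply F[24]=+0.046 → step 25: x=-0.019, v=-0.011, θ=0.004, ω=-0.001
apply F[25]=+0.044 → step 26: x=-0.020, v=-0.010, θ=0.004, ω=-0.002
apply F[26]=+0.041 → step 27: x=-0.020, v=-0.009, θ=0.004, ω=-0.002
Max |angle| over trajectory = 0.022 rad = 1.3°.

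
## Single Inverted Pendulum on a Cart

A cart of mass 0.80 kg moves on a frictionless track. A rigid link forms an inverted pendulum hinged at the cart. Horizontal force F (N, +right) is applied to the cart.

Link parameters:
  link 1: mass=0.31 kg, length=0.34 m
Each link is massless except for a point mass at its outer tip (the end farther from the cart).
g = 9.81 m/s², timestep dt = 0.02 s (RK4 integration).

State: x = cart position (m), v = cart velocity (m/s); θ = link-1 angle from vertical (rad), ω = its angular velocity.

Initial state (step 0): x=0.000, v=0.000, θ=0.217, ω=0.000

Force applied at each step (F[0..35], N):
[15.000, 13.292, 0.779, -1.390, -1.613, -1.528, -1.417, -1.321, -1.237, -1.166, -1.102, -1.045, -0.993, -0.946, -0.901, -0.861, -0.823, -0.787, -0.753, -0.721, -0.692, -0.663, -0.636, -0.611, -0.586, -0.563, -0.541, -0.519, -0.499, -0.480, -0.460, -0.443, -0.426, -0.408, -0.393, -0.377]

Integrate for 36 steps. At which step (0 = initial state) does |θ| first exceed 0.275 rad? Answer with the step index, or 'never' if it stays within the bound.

apply F[0]=+15.000 → step 1: x=0.004, v=0.353, θ=0.208, ω=-0.893
apply F[1]=+13.292 → step 2: x=0.014, v=0.667, θ=0.182, ω=-1.685
apply F[2]=+0.779 → step 3: x=0.027, v=0.675, θ=0.149, ω=-1.614
apply F[3]=-1.390 → step 4: x=0.040, v=0.632, θ=0.119, ω=-1.410
apply F[4]=-1.613 → step 5: x=0.052, v=0.584, θ=0.093, ω=-1.209
apply F[5]=-1.528 → step 6: x=0.064, v=0.540, θ=0.071, ω=-1.033
apply F[6]=-1.417 → step 7: x=0.074, v=0.500, θ=0.052, ω=-0.881
apply F[7]=-1.321 → step 8: x=0.084, v=0.464, θ=0.035, ω=-0.750
apply F[8]=-1.237 → step 9: x=0.093, v=0.431, θ=0.021, ω=-0.637
apply F[9]=-1.166 → step 10: x=0.101, v=0.401, θ=0.010, ω=-0.539
apply F[10]=-1.102 → step 11: x=0.109, v=0.373, θ=-0.000, ω=-0.454
apply F[11]=-1.045 → step 12: x=0.116, v=0.347, θ=-0.009, ω=-0.381
apply F[12]=-0.993 → step 13: x=0.123, v=0.323, θ=-0.016, ω=-0.318
apply F[13]=-0.946 → step 14: x=0.129, v=0.301, θ=-0.021, ω=-0.263
apply F[14]=-0.901 → step 15: x=0.135, v=0.280, θ=-0.026, ω=-0.216
apply F[15]=-0.861 → step 16: x=0.140, v=0.261, θ=-0.030, ω=-0.175
apply F[16]=-0.823 → step 17: x=0.145, v=0.243, θ=-0.033, ω=-0.140
apply F[17]=-0.787 → step 18: x=0.150, v=0.226, θ=-0.036, ω=-0.110
apply F[18]=-0.753 → step 19: x=0.154, v=0.210, θ=-0.038, ω=-0.084
apply F[19]=-0.721 → step 20: x=0.158, v=0.194, θ=-0.039, ω=-0.062
apply F[20]=-0.692 → step 21: x=0.162, v=0.180, θ=-0.040, ω=-0.043
apply F[21]=-0.663 → step 22: x=0.165, v=0.167, θ=-0.041, ω=-0.027
apply F[22]=-0.636 → step 23: x=0.169, v=0.154, θ=-0.041, ω=-0.013
apply F[23]=-0.611 → step 24: x=0.171, v=0.142, θ=-0.041, ω=-0.001
apply F[24]=-0.586 → step 25: x=0.174, v=0.130, θ=-0.041, ω=0.009
apply F[25]=-0.563 → step 26: x=0.177, v=0.119, θ=-0.041, ω=0.017
apply F[26]=-0.541 → step 27: x=0.179, v=0.109, θ=-0.041, ω=0.024
apply F[27]=-0.519 → step 28: x=0.181, v=0.099, θ=-0.040, ω=0.030
apply F[28]=-0.499 → step 29: x=0.183, v=0.090, θ=-0.039, ω=0.035
apply F[29]=-0.480 → step 30: x=0.185, v=0.081, θ=-0.039, ω=0.039
apply F[30]=-0.460 → step 31: x=0.186, v=0.072, θ=-0.038, ω=0.042
apply F[31]=-0.443 → step 32: x=0.188, v=0.064, θ=-0.037, ω=0.045
apply F[32]=-0.426 → step 33: x=0.189, v=0.056, θ=-0.036, ω=0.047
apply F[33]=-0.408 → step 34: x=0.190, v=0.048, θ=-0.035, ω=0.048
apply F[34]=-0.393 → step 35: x=0.191, v=0.041, θ=-0.034, ω=0.049
apply F[35]=-0.377 → step 36: x=0.191, v=0.034, θ=-0.033, ω=0.050
max |θ| = 0.217 ≤ 0.275 over all 37 states.

Answer: never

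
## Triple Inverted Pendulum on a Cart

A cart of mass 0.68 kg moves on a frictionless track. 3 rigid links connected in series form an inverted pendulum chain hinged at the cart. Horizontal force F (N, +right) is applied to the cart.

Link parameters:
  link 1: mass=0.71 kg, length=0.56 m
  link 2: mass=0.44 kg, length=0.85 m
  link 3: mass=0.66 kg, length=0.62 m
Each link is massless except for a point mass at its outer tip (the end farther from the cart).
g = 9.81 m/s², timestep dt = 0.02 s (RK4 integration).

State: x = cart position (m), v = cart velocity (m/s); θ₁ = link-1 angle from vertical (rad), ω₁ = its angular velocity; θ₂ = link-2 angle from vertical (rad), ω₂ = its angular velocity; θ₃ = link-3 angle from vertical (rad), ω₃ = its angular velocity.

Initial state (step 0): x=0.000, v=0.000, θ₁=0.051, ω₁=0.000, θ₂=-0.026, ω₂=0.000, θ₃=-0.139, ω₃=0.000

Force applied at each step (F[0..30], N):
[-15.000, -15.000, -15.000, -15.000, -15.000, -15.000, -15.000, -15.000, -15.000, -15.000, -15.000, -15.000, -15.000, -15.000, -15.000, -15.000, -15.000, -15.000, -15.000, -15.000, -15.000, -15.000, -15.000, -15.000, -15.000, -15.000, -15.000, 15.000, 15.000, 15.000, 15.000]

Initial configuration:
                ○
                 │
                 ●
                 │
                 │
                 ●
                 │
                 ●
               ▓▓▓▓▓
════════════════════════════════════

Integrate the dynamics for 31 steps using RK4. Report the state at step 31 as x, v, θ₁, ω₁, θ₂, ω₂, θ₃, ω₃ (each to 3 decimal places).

Answer: x=-1.783, v=-1.436, θ₁=2.793, ω₁=2.641, θ₂=1.938, ω₂=4.455, θ₃=1.426, ω₃=11.628

Derivation:
apply F[0]=-15.000 → step 1: x=-0.005, v=-0.465, θ₁=0.060, ω₁=0.883, θ₂=-0.026, ω₂=-0.007, θ₃=-0.140, ω₃=-0.074
apply F[1]=-15.000 → step 2: x=-0.019, v=-0.932, θ₁=0.086, ω₁=1.777, θ₂=-0.026, ω₂=-0.020, θ₃=-0.142, ω₃=-0.137
apply F[2]=-15.000 → step 3: x=-0.042, v=-1.397, θ₁=0.131, ω₁=2.671, θ₂=-0.027, ω₂=-0.036, θ₃=-0.145, ω₃=-0.176
apply F[3]=-15.000 → step 4: x=-0.074, v=-1.843, θ₁=0.193, ω₁=3.518, θ₂=-0.028, ω₂=-0.040, θ₃=-0.149, ω₃=-0.183
apply F[4]=-15.000 → step 5: x=-0.115, v=-2.244, θ₁=0.271, ω₁=4.251, θ₂=-0.028, ω₂=-0.003, θ₃=-0.152, ω₃=-0.153
apply F[5]=-15.000 → step 6: x=-0.164, v=-2.581, θ₁=0.362, ω₁=4.822, θ₂=-0.027, ω₂=0.099, θ₃=-0.155, ω₃=-0.093
apply F[6]=-15.000 → step 7: x=-0.218, v=-2.847, θ₁=0.463, ω₁=5.227, θ₂=-0.024, ω₂=0.274, θ₃=-0.156, ω₃=-0.017
apply F[7]=-15.000 → step 8: x=-0.277, v=-3.052, θ₁=0.570, ω₁=5.501, θ₂=-0.016, ω₂=0.513, θ₃=-0.155, ω₃=0.067
apply F[8]=-15.000 → step 9: x=-0.340, v=-3.207, θ₁=0.682, ω₁=5.686, θ₂=-0.003, ω₂=0.803, θ₃=-0.153, ω₃=0.153
apply F[9]=-15.000 → step 10: x=-0.405, v=-3.322, θ₁=0.797, ω₁=5.816, θ₂=0.016, ω₂=1.130, θ₃=-0.149, ω₃=0.241
apply F[10]=-15.000 → step 11: x=-0.473, v=-3.405, θ₁=0.914, ω₁=5.912, θ₂=0.042, ω₂=1.484, θ₃=-0.143, ω₃=0.333
apply F[11]=-15.000 → step 12: x=-0.541, v=-3.459, θ₁=1.034, ω₁=5.987, θ₂=0.076, ω₂=1.860, θ₃=-0.136, ω₃=0.431
apply F[12]=-15.000 → step 13: x=-0.611, v=-3.490, θ₁=1.154, ω₁=6.045, θ₂=0.117, ω₂=2.251, θ₃=-0.126, ω₃=0.539
apply F[13]=-15.000 → step 14: x=-0.681, v=-3.500, θ₁=1.275, ω₁=6.091, θ₂=0.166, ω₂=2.653, θ₃=-0.114, ω₃=0.663
apply F[14]=-15.000 → step 15: x=-0.751, v=-3.492, θ₁=1.397, ω₁=6.121, θ₂=0.223, ω₂=3.065, θ₃=-0.099, ω₃=0.809
apply F[15]=-15.000 → step 16: x=-0.820, v=-3.469, θ₁=1.520, ω₁=6.134, θ₂=0.289, ω₂=3.482, θ₃=-0.082, ω₃=0.984
apply F[16]=-15.000 → step 17: x=-0.889, v=-3.435, θ₁=1.643, ω₁=6.124, θ₂=0.362, ω₂=3.900, θ₃=-0.060, ω₃=1.197
apply F[17]=-15.000 → step 18: x=-0.958, v=-3.395, θ₁=1.765, ω₁=6.083, θ₂=0.445, ω₂=4.318, θ₃=-0.033, ω₃=1.459
apply F[18]=-15.000 → step 19: x=-1.025, v=-3.354, θ₁=1.886, ω₁=5.998, θ₂=0.535, ω₂=4.731, θ₃=-0.001, ω₃=1.781
apply F[19]=-15.000 → step 20: x=-1.092, v=-3.318, θ₁=2.004, ω₁=5.857, θ₂=0.634, ω₂=5.133, θ₃=0.038, ω₃=2.173
apply F[20]=-15.000 → step 21: x=-1.158, v=-3.296, θ₁=2.119, ω₁=5.639, θ₂=0.740, ω₂=5.517, θ₃=0.086, ω₃=2.647
apply F[21]=-15.000 → step 22: x=-1.224, v=-3.295, θ₁=2.229, ω₁=5.324, θ₂=0.854, ω₂=5.871, θ₃=0.145, ω₃=3.212
apply F[22]=-15.000 → step 23: x=-1.290, v=-3.324, θ₁=2.332, ω₁=4.889, θ₂=0.975, ω₂=6.182, θ₃=0.216, ω₃=3.878
apply F[23]=-15.000 → step 24: x=-1.357, v=-3.390, θ₁=2.424, ω₁=4.317, θ₂=1.101, ω₂=6.428, θ₃=0.301, ω₃=4.646
apply F[24]=-15.000 → step 25: x=-1.426, v=-3.492, θ₁=2.503, ω₁=3.603, θ₂=1.231, ω₂=6.589, θ₃=0.402, ω₃=5.518
apply F[25]=-15.000 → step 26: x=-1.497, v=-3.627, θ₁=2.567, ω₁=2.757, θ₂=1.364, ω₂=6.644, θ₃=0.522, ω₃=6.488
apply F[26]=-15.000 → step 27: x=-1.571, v=-3.781, θ₁=2.613, ω₁=1.806, θ₂=1.496, ω₂=6.580, θ₃=0.662, ω₃=7.553
apply F[27]=+15.000 → step 28: x=-1.641, v=-3.241, θ₁=2.651, ω₁=2.018, θ₂=1.623, ω₂=6.076, θ₃=0.823, ω₃=8.524
apply F[28]=+15.000 → step 29: x=-1.700, v=-2.673, θ₁=2.694, ω₁=2.265, θ₂=1.739, ω₂=5.534, θ₃=1.003, ω₃=9.515
apply F[29]=+15.000 → step 30: x=-1.748, v=-2.073, θ₁=2.742, ω₁=2.497, θ₂=1.844, ω₂=4.974, θ₃=1.204, ω₃=10.548
apply F[30]=+15.000 → step 31: x=-1.783, v=-1.436, θ₁=2.793, ω₁=2.641, θ₂=1.938, ω₂=4.455, θ₃=1.426, ω₃=11.628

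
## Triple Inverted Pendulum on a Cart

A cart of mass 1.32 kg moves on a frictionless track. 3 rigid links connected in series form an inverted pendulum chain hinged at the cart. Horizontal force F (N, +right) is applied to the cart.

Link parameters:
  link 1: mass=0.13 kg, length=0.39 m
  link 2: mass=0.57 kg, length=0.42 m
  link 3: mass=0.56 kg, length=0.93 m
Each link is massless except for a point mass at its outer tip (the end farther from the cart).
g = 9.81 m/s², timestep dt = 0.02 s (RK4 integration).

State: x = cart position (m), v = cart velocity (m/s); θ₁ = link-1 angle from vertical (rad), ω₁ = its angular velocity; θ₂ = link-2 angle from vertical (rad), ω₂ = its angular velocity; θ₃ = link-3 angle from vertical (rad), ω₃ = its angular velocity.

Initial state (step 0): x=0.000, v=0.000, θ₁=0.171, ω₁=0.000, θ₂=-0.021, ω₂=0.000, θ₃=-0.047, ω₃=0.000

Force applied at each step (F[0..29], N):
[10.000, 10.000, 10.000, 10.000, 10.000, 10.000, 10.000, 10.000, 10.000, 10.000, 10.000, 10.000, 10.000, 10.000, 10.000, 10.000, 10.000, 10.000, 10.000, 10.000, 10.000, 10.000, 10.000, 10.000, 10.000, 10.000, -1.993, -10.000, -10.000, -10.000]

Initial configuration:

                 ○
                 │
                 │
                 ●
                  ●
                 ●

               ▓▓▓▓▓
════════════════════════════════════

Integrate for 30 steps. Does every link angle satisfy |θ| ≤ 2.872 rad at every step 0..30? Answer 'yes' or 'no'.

Answer: no

Derivation:
apply F[0]=+10.000 → step 1: x=0.001, v=0.125, θ₁=0.176, ω₁=0.451, θ₂=-0.028, ω₂=-0.710, θ₃=-0.047, ω₃=-0.008
apply F[1]=+10.000 → step 2: x=0.005, v=0.252, θ₁=0.189, ω₁=0.898, θ₂=-0.049, ω₂=-1.429, θ₃=-0.047, ω₃=-0.011
apply F[2]=+10.000 → step 3: x=0.011, v=0.382, θ₁=0.211, ω₁=1.306, θ₂=-0.085, ω₂=-2.132, θ₃=-0.047, ω₃=-0.007
apply F[3]=+10.000 → step 4: x=0.020, v=0.515, θ₁=0.241, ω₁=1.617, θ₂=-0.134, ω₂=-2.770, θ₃=-0.048, ω₃=0.003
apply F[4]=+10.000 → step 5: x=0.032, v=0.653, θ₁=0.275, ω₁=1.794, θ₂=-0.195, ω₂=-3.309, θ₃=-0.047, ω₃=0.013
apply F[5]=+10.000 → step 6: x=0.046, v=0.794, θ₁=0.311, ω₁=1.838, θ₂=-0.266, ω₂=-3.756, θ₃=-0.047, ω₃=0.021
apply F[6]=+10.000 → step 7: x=0.064, v=0.937, θ₁=0.348, ω₁=1.766, θ₂=-0.345, ω₂=-4.137, θ₃=-0.047, ω₃=0.026
apply F[7]=+10.000 → step 8: x=0.084, v=1.081, θ₁=0.381, ω₁=1.597, θ₂=-0.431, ω₂=-4.481, θ₃=-0.046, ω₃=0.026
apply F[8]=+10.000 → step 9: x=0.107, v=1.226, θ₁=0.411, ω₁=1.340, θ₂=-0.524, ω₂=-4.812, θ₃=-0.046, ω₃=0.020
apply F[9]=+10.000 → step 10: x=0.133, v=1.370, θ₁=0.434, ω₁=0.994, θ₂=-0.624, ω₂=-5.147, θ₃=-0.045, ω₃=0.008
apply F[10]=+10.000 → step 11: x=0.162, v=1.515, θ₁=0.450, ω₁=0.551, θ₂=-0.730, ω₂=-5.500, θ₃=-0.045, ω₃=-0.013
apply F[11]=+10.000 → step 12: x=0.194, v=1.658, θ₁=0.456, ω₁=-0.004, θ₂=-0.844, ω₂=-5.880, θ₃=-0.046, ω₃=-0.043
apply F[12]=+10.000 → step 13: x=0.228, v=1.802, θ₁=0.449, ω₁=-0.689, θ₂=-0.966, ω₂=-6.291, θ₃=-0.047, ω₃=-0.086
apply F[13]=+10.000 → step 14: x=0.266, v=1.945, θ₁=0.427, ω₁=-1.525, θ₂=-1.096, ω₂=-6.731, θ₃=-0.049, ω₃=-0.143
apply F[14]=+10.000 → step 15: x=0.306, v=2.088, θ₁=0.387, ω₁=-2.528, θ₂=-1.235, ω₂=-7.185, θ₃=-0.053, ω₃=-0.218
apply F[15]=+10.000 → step 16: x=0.349, v=2.233, θ₁=0.325, ω₁=-3.705, θ₂=-1.383, ω₂=-7.618, θ₃=-0.058, ω₃=-0.309
apply F[16]=+10.000 → step 17: x=0.395, v=2.380, θ₁=0.238, ω₁=-5.036, θ₂=-1.539, ω₂=-7.961, θ₃=-0.065, ω₃=-0.415
apply F[17]=+10.000 → step 18: x=0.444, v=2.530, θ₁=0.123, ω₁=-6.461, θ₂=-1.700, ω₂=-8.106, θ₃=-0.075, ω₃=-0.527
apply F[18]=+10.000 → step 19: x=0.497, v=2.682, θ₁=-0.021, ω₁=-7.872, θ₂=-1.861, ω₂=-7.910, θ₃=-0.086, ω₃=-0.630
apply F[19]=+10.000 → step 20: x=0.552, v=2.830, θ₁=-0.191, ω₁=-9.130, θ₂=-2.013, ω₂=-7.235, θ₃=-0.100, ω₃=-0.709
apply F[20]=+10.000 → step 21: x=0.610, v=2.967, θ₁=-0.384, ω₁=-10.134, θ₂=-2.147, ω₂=-6.013, θ₃=-0.115, ω₃=-0.757
apply F[21]=+10.000 → step 22: x=0.670, v=3.084, θ₁=-0.595, ω₁=-10.895, θ₂=-2.251, ω₂=-4.289, θ₃=-0.130, ω₃=-0.779
apply F[22]=+10.000 → step 23: x=0.733, v=3.178, θ₁=-0.819, ω₁=-11.581, θ₂=-2.316, ω₂=-2.156, θ₃=-0.146, ω₃=-0.793
apply F[23]=+10.000 → step 24: x=0.797, v=3.243, θ₁=-1.060, ω₁=-12.524, θ₂=-2.334, ω₂=0.395, θ₃=-0.162, ω₃=-0.828
apply F[24]=+10.000 → step 25: x=0.862, v=3.248, θ₁=-1.326, ω₁=-14.401, θ₂=-2.295, ω₂=3.743, θ₃=-0.179, ω₃=-0.956
apply F[25]=+10.000 → step 26: x=0.926, v=3.006, θ₁=-1.655, ω₁=-19.393, θ₂=-2.169, ω₂=9.585, θ₃=-0.203, ω₃=-1.573
apply F[26]=-1.993 → step 27: x=0.971, v=1.279, θ₁=-2.134, ω₁=-25.389, θ₂=-1.901, ω₂=13.323, θ₃=-0.265, ω₃=-5.378
apply F[27]=-10.000 → step 28: x=0.985, v=0.402, θ₁=-2.569, ω₁=-18.742, θ₂=-1.739, ω₂=3.768, θ₃=-0.398, ω₃=-7.248
apply F[28]=-10.000 → step 29: x=0.990, v=0.122, θ₁=-2.914, ω₁=-16.208, θ₂=-1.720, ω₂=-1.479, θ₃=-0.547, ω₃=-7.618
apply F[29]=-10.000 → step 30: x=0.991, v=-0.047, θ₁=-3.224, ω₁=-14.807, θ₂=-1.790, ω₂=-5.382, θ₃=-0.701, ω₃=-7.785
Max |angle| over trajectory = 3.224 rad; bound = 2.872 → exceeded.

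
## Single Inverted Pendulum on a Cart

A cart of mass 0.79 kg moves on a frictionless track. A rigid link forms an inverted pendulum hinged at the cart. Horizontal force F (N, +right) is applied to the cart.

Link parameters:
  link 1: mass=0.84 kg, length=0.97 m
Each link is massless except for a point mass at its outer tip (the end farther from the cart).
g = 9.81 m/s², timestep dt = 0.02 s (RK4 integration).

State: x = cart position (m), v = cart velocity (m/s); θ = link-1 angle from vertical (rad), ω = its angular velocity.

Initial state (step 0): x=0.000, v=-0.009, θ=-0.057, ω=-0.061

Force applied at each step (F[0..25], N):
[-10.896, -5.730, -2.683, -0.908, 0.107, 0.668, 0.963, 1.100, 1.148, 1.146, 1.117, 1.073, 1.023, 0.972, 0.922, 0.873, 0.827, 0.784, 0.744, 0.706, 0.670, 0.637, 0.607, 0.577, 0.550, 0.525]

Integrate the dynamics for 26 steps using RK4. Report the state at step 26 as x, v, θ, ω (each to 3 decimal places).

Answer: x=-0.132, v=-0.067, θ=0.023, ω=-0.005

Derivation:
apply F[0]=-10.896 → step 1: x=-0.003, v=-0.272, θ=-0.056, ω=0.198
apply F[1]=-5.730 → step 2: x=-0.010, v=-0.406, θ=-0.050, ω=0.325
apply F[2]=-2.683 → step 3: x=-0.018, v=-0.464, θ=-0.043, ω=0.376
apply F[3]=-0.908 → step 4: x=-0.028, v=-0.479, θ=-0.036, ω=0.383
apply F[4]=+0.107 → step 5: x=-0.037, v=-0.469, θ=-0.028, ω=0.367
apply F[5]=+0.668 → step 6: x=-0.046, v=-0.447, θ=-0.021, ω=0.339
apply F[6]=+0.963 → step 7: x=-0.055, v=-0.419, θ=-0.015, ω=0.307
apply F[7]=+1.100 → step 8: x=-0.063, v=-0.389, θ=-0.009, ω=0.273
apply F[8]=+1.148 → step 9: x=-0.071, v=-0.359, θ=-0.004, ω=0.240
apply F[9]=+1.146 → step 10: x=-0.077, v=-0.329, θ=0.001, ω=0.210
apply F[10]=+1.117 → step 11: x=-0.084, v=-0.302, θ=0.005, ω=0.182
apply F[11]=+1.073 → step 12: x=-0.090, v=-0.276, θ=0.008, ω=0.156
apply F[12]=+1.023 → step 13: x=-0.095, v=-0.252, θ=0.011, ω=0.133
apply F[13]=+0.972 → step 14: x=-0.100, v=-0.230, θ=0.013, ω=0.113
apply F[14]=+0.922 → step 15: x=-0.104, v=-0.209, θ=0.015, ω=0.095
apply F[15]=+0.873 → step 16: x=-0.108, v=-0.191, θ=0.017, ω=0.079
apply F[16]=+0.827 → step 17: x=-0.112, v=-0.173, θ=0.018, ω=0.065
apply F[17]=+0.784 → step 18: x=-0.115, v=-0.158, θ=0.020, ω=0.052
apply F[18]=+0.744 → step 19: x=-0.118, v=-0.143, θ=0.021, ω=0.041
apply F[19]=+0.706 → step 20: x=-0.121, v=-0.129, θ=0.021, ω=0.032
apply F[20]=+0.670 → step 21: x=-0.123, v=-0.117, θ=0.022, ω=0.023
apply F[21]=+0.637 → step 22: x=-0.125, v=-0.105, θ=0.022, ω=0.016
apply F[22]=+0.607 → step 23: x=-0.127, v=-0.095, θ=0.023, ω=0.009
apply F[23]=+0.577 → step 24: x=-0.129, v=-0.085, θ=0.023, ω=0.004
apply F[24]=+0.550 → step 25: x=-0.131, v=-0.076, θ=0.023, ω=-0.001
apply F[25]=+0.525 → step 26: x=-0.132, v=-0.067, θ=0.023, ω=-0.005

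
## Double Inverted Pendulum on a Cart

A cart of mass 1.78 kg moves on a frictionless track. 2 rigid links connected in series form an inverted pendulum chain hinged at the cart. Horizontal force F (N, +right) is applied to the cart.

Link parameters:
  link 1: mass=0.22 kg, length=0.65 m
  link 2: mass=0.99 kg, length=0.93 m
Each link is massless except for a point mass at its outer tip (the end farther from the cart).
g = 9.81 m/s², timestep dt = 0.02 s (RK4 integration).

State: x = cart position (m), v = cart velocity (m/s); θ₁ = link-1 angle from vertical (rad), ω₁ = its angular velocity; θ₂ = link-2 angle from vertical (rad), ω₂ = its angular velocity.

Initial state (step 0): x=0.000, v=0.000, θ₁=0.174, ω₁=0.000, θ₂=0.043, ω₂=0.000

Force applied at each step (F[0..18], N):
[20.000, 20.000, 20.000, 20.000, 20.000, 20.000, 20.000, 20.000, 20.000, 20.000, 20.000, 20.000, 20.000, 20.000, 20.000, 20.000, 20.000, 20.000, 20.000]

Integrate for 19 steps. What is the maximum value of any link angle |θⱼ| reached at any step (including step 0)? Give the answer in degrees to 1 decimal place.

apply F[0]=+20.000 → step 1: x=0.002, v=0.200, θ₁=0.173, ω₁=-0.061, θ₂=0.041, ω₂=-0.164
apply F[1]=+20.000 → step 2: x=0.008, v=0.400, θ₁=0.172, ω₁=-0.121, θ₂=0.036, ω₂=-0.329
apply F[2]=+20.000 → step 3: x=0.018, v=0.601, θ₁=0.169, ω₁=-0.180, θ₂=0.028, ω₂=-0.497
apply F[3]=+20.000 → step 4: x=0.032, v=0.803, θ₁=0.164, ω₁=-0.239, θ₂=0.017, ω₂=-0.668
apply F[4]=+20.000 → step 5: x=0.050, v=1.006, θ₁=0.159, ω₁=-0.297, θ₂=0.001, ω₂=-0.845
apply F[5]=+20.000 → step 6: x=0.072, v=1.211, θ₁=0.152, ω₁=-0.355, θ₂=-0.017, ω₂=-1.026
apply F[6]=+20.000 → step 7: x=0.099, v=1.418, θ₁=0.145, ω₁=-0.415, θ₂=-0.040, ω₂=-1.212
apply F[7]=+20.000 → step 8: x=0.129, v=1.626, θ₁=0.136, ω₁=-0.481, θ₂=-0.066, ω₂=-1.402
apply F[8]=+20.000 → step 9: x=0.164, v=1.837, θ₁=0.126, ω₁=-0.555, θ₂=-0.096, ω₂=-1.594
apply F[9]=+20.000 → step 10: x=0.203, v=2.051, θ₁=0.114, ω₁=-0.643, θ₂=-0.130, ω₂=-1.784
apply F[10]=+20.000 → step 11: x=0.246, v=2.266, θ₁=0.100, ω₁=-0.752, θ₂=-0.167, ω₂=-1.969
apply F[11]=+20.000 → step 12: x=0.293, v=2.484, θ₁=0.083, ω₁=-0.888, θ₂=-0.208, ω₂=-2.145
apply F[12]=+20.000 → step 13: x=0.345, v=2.705, θ₁=0.064, ω₁=-1.059, θ₂=-0.253, ω₂=-2.306
apply F[13]=+20.000 → step 14: x=0.401, v=2.927, θ₁=0.041, ω₁=-1.271, θ₂=-0.300, ω₂=-2.447
apply F[14]=+20.000 → step 15: x=0.462, v=3.150, θ₁=0.013, ω₁=-1.530, θ₂=-0.350, ω₂=-2.562
apply F[15]=+20.000 → step 16: x=0.527, v=3.375, θ₁=-0.021, ω₁=-1.844, θ₂=-0.403, ω₂=-2.646
apply F[16]=+20.000 → step 17: x=0.597, v=3.600, θ₁=-0.061, ω₁=-2.217, θ₂=-0.456, ω₂=-2.691
apply F[17]=+20.000 → step 18: x=0.671, v=3.825, θ₁=-0.110, ω₁=-2.656, θ₂=-0.510, ω₂=-2.687
apply F[18]=+20.000 → step 19: x=0.750, v=4.047, θ₁=-0.168, ω₁=-3.168, θ₂=-0.563, ω₂=-2.625
Max |angle| over trajectory = 0.563 rad = 32.3°.

Answer: 32.3°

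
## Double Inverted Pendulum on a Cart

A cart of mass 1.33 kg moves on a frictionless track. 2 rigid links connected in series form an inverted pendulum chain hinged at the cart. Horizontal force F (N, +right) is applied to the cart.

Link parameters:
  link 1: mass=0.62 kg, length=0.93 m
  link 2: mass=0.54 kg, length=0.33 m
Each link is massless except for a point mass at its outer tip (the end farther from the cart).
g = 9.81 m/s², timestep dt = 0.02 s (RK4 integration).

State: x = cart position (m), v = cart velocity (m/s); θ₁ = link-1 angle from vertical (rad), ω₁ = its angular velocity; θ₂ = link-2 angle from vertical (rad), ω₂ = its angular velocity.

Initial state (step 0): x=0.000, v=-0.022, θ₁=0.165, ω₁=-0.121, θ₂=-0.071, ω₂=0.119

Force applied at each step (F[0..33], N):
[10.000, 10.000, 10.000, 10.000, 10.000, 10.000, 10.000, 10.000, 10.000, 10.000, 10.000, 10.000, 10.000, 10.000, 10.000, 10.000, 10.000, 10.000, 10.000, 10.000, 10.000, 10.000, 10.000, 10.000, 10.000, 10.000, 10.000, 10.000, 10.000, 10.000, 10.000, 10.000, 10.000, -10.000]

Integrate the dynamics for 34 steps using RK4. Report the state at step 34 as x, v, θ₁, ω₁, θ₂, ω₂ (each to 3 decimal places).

Answer: x=1.452, v=2.766, θ₁=-1.484, ω₁=-6.480, θ₂=-1.631, ω₂=4.378

Derivation:
apply F[0]=+10.000 → step 1: x=0.001, v=0.099, θ₁=0.162, ω₁=-0.172, θ₂=-0.071, ω₂=-0.149
apply F[1]=+10.000 → step 2: x=0.004, v=0.222, θ₁=0.158, ω₁=-0.226, θ₂=-0.077, ω₂=-0.415
apply F[2]=+10.000 → step 3: x=0.010, v=0.345, θ₁=0.153, ω₁=-0.281, θ₂=-0.088, ω₂=-0.683
apply F[3]=+10.000 → step 4: x=0.018, v=0.469, θ₁=0.147, ω₁=-0.339, θ₂=-0.104, ω₂=-0.957
apply F[4]=+10.000 → step 5: x=0.028, v=0.595, θ₁=0.139, ω₁=-0.399, θ₂=-0.126, ω₂=-1.239
apply F[5]=+10.000 → step 6: x=0.042, v=0.723, θ₁=0.131, ω₁=-0.462, θ₂=-0.154, ω₂=-1.532
apply F[6]=+10.000 → step 7: x=0.057, v=0.854, θ₁=0.121, ω₁=-0.529, θ₂=-0.188, ω₂=-1.837
apply F[7]=+10.000 → step 8: x=0.076, v=0.986, θ₁=0.110, ω₁=-0.600, θ₂=-0.228, ω₂=-2.156
apply F[8]=+10.000 → step 9: x=0.097, v=1.121, θ₁=0.097, ω₁=-0.678, θ₂=-0.274, ω₂=-2.486
apply F[9]=+10.000 → step 10: x=0.121, v=1.259, θ₁=0.083, ω₁=-0.764, θ₂=-0.327, ω₂=-2.827
apply F[10]=+10.000 → step 11: x=0.147, v=1.400, θ₁=0.066, ω₁=-0.859, θ₂=-0.387, ω₂=-3.173
apply F[11]=+10.000 → step 12: x=0.177, v=1.544, θ₁=0.048, ω₁=-0.968, θ₂=-0.454, ω₂=-3.521
apply F[12]=+10.000 → step 13: x=0.209, v=1.690, θ₁=0.027, ω₁=-1.091, θ₂=-0.528, ω₂=-3.862
apply F[13]=+10.000 → step 14: x=0.244, v=1.839, θ₁=0.004, ω₁=-1.232, θ₂=-0.608, ω₂=-4.187
apply F[14]=+10.000 → step 15: x=0.283, v=1.990, θ₁=-0.022, ω₁=-1.394, θ₂=-0.695, ω₂=-4.489
apply F[15]=+10.000 → step 16: x=0.324, v=2.143, θ₁=-0.052, ω₁=-1.578, θ₂=-0.788, ω₂=-4.756
apply F[16]=+10.000 → step 17: x=0.368, v=2.297, θ₁=-0.085, ω₁=-1.785, θ₂=-0.885, ω₂=-4.978
apply F[17]=+10.000 → step 18: x=0.416, v=2.450, θ₁=-0.123, ω₁=-2.016, θ₂=-0.986, ω₂=-5.145
apply F[18]=+10.000 → step 19: x=0.466, v=2.604, θ₁=-0.166, ω₁=-2.268, θ₂=-1.090, ω₂=-5.246
apply F[19]=+10.000 → step 20: x=0.520, v=2.755, θ₁=-0.214, ω₁=-2.540, θ₂=-1.196, ω₂=-5.268
apply F[20]=+10.000 → step 21: x=0.576, v=2.902, θ₁=-0.268, ω₁=-2.827, θ₂=-1.301, ω₂=-5.198
apply F[21]=+10.000 → step 22: x=0.636, v=3.043, θ₁=-0.327, ω₁=-3.123, θ₂=-1.403, ω₂=-5.025
apply F[22]=+10.000 → step 23: x=0.698, v=3.176, θ₁=-0.393, ω₁=-3.423, θ₂=-1.501, ω₂=-4.738
apply F[23]=+10.000 → step 24: x=0.763, v=3.297, θ₁=-0.464, ω₁=-3.720, θ₂=-1.592, ω₂=-4.328
apply F[24]=+10.000 → step 25: x=0.830, v=3.404, θ₁=-0.541, ω₁=-4.009, θ₂=-1.673, ω₂=-3.792
apply F[25]=+10.000 → step 26: x=0.899, v=3.492, θ₁=-0.624, ω₁=-4.288, θ₂=-1.742, ω₂=-3.130
apply F[26]=+10.000 → step 27: x=0.969, v=3.559, θ₁=-0.713, ω₁=-4.556, θ₂=-1.797, ω₂=-2.349
apply F[27]=+10.000 → step 28: x=1.041, v=3.600, θ₁=-0.807, ω₁=-4.817, θ₂=-1.836, ω₂=-1.455
apply F[28]=+10.000 → step 29: x=1.113, v=3.613, θ₁=-0.906, ω₁=-5.077, θ₂=-1.855, ω₂=-0.461
apply F[29]=+10.000 → step 30: x=1.185, v=3.589, θ₁=-1.010, ω₁=-5.347, θ₂=-1.854, ω₂=0.618
apply F[30]=+10.000 → step 31: x=1.257, v=3.521, θ₁=-1.120, ω₁=-5.633, θ₂=-1.830, ω₂=1.755
apply F[31]=+10.000 → step 32: x=1.326, v=3.396, θ₁=-1.235, ω₁=-5.939, θ₂=-1.783, ω₂=2.895
apply F[32]=+10.000 → step 33: x=1.392, v=3.200, θ₁=-1.357, ω₁=-6.254, θ₂=-1.715, ω₂=3.916
apply F[33]=-10.000 → step 34: x=1.452, v=2.766, θ₁=-1.484, ω₁=-6.480, θ₂=-1.631, ω₂=4.378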